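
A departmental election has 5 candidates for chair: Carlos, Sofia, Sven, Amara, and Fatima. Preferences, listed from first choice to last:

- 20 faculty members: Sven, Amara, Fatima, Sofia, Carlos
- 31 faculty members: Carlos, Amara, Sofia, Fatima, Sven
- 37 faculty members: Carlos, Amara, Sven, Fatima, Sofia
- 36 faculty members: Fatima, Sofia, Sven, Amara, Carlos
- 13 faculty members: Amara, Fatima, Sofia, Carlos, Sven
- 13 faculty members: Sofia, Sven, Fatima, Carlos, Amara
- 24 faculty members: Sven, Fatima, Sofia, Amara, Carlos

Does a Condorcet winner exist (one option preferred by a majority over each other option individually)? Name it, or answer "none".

none

Checking pairwise contests:
Sofia beats Carlos 106–68.
Amara beats Sofia 101–73.
Sofia beats Sven 93–81.
Sven beats Amara 93–81.
Sven beats Fatima 94–80.
Every option loses at least one head-to-head, so there is no Condorcet winner.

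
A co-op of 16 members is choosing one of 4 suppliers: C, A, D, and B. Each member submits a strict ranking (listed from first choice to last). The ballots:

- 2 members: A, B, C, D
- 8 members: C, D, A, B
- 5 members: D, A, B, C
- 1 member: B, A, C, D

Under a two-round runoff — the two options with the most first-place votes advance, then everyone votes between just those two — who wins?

C

Round 1 first-place votes: C 8, A 2, D 5, B 1.
C and D advance.
Runoff: C is preferred to D by 11 voters; D by 5.
C wins the runoff.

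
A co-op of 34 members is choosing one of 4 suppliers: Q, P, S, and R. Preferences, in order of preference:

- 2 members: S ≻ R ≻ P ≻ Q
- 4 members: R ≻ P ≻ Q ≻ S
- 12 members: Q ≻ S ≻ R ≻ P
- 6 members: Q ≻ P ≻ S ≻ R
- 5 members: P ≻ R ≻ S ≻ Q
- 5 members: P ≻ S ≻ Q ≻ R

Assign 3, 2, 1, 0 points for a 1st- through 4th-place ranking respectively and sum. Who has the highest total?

Q

Q: 2·0 + 4·1 + 12·3 + 6·3 + 5·0 + 5·1 = 63
P: 2·1 + 4·2 + 12·0 + 6·2 + 5·3 + 5·3 = 52
S: 2·3 + 4·0 + 12·2 + 6·1 + 5·1 + 5·2 = 51
R: 2·2 + 4·3 + 12·1 + 6·0 + 5·2 + 5·0 = 38
Q has the highest Borda score (63).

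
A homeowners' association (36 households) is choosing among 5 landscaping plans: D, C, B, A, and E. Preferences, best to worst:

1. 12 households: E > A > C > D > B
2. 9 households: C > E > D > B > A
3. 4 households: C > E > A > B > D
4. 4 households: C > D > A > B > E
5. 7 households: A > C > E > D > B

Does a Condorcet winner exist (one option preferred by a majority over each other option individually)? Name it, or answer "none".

Checking pairwise contests:
C beats D 36–0.
A beats C 19–17.
D beats B 32–4.
E beats A 25–11.
C beats E 24–12.
Every option loses at least one head-to-head, so there is no Condorcet winner.

none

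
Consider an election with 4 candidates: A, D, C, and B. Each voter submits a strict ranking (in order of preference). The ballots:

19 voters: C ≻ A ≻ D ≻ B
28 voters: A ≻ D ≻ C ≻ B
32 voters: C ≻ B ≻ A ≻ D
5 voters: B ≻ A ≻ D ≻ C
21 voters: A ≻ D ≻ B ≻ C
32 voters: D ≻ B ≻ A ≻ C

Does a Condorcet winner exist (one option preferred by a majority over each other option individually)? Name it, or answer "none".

none

Checking pairwise contests:
B beats A 69–68.
A beats D 105–32.
A beats C 86–51.
D beats B 100–37.
Every option loses at least one head-to-head, so there is no Condorcet winner.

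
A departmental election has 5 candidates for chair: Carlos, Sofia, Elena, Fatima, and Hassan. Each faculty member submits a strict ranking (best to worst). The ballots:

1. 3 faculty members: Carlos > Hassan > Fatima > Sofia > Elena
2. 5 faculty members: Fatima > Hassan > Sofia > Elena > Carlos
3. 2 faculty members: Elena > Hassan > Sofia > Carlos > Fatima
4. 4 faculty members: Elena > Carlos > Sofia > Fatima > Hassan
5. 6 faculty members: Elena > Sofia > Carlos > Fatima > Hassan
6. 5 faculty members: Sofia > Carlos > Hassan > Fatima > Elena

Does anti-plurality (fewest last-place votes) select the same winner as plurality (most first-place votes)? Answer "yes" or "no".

Anti-plurality — last-place votes: Carlos 5, Sofia 0, Elena 8, Fatima 2, Hassan 10. Winner: Sofia.
Plurality — first-place votes: Carlos 3, Sofia 5, Elena 12, Fatima 5, Hassan 0. Winner: Elena.
The two methods disagree.

no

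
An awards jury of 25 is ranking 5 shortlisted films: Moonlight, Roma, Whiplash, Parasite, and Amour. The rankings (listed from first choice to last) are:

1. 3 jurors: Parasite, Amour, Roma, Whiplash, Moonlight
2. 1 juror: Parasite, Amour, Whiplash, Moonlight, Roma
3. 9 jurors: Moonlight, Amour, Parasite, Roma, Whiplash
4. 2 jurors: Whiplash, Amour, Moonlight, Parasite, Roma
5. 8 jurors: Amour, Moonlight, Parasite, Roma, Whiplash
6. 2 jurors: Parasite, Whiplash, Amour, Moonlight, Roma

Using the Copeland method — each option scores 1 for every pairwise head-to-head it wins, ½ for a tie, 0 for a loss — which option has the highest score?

Amour

Moonlight: beats Roma, Whiplash, and Parasite; loses to Amour → score 3.
Roma: beats Whiplash; loses to Moonlight, Parasite, and Amour → score 1.
Whiplash: loses to Moonlight, Roma, Parasite, and Amour → score 0.
Parasite: beats Roma and Whiplash; loses to Moonlight and Amour → score 2.
Amour: beats Moonlight, Roma, Whiplash, and Parasite → score 4.
Amour has the best pairwise record.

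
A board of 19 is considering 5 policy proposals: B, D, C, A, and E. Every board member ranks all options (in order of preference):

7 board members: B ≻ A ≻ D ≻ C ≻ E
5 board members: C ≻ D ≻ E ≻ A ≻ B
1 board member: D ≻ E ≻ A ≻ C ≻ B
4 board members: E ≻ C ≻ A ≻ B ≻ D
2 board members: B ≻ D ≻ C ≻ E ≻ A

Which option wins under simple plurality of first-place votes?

B

First-place votes: B 9, D 1, C 5, A 0, E 4.
B has the most first-place votes.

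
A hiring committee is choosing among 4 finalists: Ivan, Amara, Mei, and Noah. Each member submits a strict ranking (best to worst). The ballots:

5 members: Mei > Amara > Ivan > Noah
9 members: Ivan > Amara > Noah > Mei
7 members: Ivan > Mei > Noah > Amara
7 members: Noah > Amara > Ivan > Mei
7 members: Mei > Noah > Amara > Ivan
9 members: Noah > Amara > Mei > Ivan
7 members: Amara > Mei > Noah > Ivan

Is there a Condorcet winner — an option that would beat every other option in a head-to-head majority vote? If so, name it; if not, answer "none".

none

Checking pairwise contests:
Amara beats Ivan 35–16.
Noah beats Amara 30–21.
Amara beats Mei 32–19.
Mei beats Noah 26–25.
Every option loses at least one head-to-head, so there is no Condorcet winner.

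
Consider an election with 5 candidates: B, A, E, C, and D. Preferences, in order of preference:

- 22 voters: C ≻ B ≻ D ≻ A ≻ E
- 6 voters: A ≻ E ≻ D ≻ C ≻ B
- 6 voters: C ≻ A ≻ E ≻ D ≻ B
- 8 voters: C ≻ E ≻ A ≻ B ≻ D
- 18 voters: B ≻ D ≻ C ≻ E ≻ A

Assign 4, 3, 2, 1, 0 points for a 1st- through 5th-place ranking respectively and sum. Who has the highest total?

C

B: 22·3 + 6·0 + 6·0 + 8·1 + 18·4 = 146
A: 22·1 + 6·4 + 6·3 + 8·2 + 18·0 = 80
E: 22·0 + 6·3 + 6·2 + 8·3 + 18·1 = 72
C: 22·4 + 6·1 + 6·4 + 8·4 + 18·2 = 186
D: 22·2 + 6·2 + 6·1 + 8·0 + 18·3 = 116
C has the highest Borda score (186).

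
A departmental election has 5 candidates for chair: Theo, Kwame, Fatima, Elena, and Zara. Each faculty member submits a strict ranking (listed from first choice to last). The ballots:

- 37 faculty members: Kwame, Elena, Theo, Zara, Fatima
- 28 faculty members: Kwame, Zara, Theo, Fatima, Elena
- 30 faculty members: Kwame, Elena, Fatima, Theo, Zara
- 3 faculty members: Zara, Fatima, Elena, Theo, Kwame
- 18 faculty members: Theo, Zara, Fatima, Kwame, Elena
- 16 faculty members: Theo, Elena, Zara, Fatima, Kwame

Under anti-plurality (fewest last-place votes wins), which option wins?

Last-place votes: Theo 0, Kwame 19, Fatima 37, Elena 46, Zara 30.
Theo is ranked last by the fewest voters, so Theo wins.

Theo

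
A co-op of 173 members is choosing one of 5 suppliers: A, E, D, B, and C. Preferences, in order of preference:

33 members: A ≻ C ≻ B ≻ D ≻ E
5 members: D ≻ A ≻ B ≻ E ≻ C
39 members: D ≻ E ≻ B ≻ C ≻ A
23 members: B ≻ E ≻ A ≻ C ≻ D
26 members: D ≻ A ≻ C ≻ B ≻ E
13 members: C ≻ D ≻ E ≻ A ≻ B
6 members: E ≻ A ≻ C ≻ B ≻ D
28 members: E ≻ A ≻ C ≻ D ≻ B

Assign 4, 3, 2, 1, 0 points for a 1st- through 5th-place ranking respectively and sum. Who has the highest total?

A: 33·4 + 5·3 + 39·0 + 23·2 + 26·3 + 13·1 + 6·3 + 28·3 = 386
E: 33·0 + 5·1 + 39·3 + 23·3 + 26·0 + 13·2 + 6·4 + 28·4 = 353
D: 33·1 + 5·4 + 39·4 + 23·0 + 26·4 + 13·3 + 6·0 + 28·1 = 380
B: 33·2 + 5·2 + 39·2 + 23·4 + 26·1 + 13·0 + 6·1 + 28·0 = 278
C: 33·3 + 5·0 + 39·1 + 23·1 + 26·2 + 13·4 + 6·2 + 28·2 = 333
A has the highest Borda score (386).

A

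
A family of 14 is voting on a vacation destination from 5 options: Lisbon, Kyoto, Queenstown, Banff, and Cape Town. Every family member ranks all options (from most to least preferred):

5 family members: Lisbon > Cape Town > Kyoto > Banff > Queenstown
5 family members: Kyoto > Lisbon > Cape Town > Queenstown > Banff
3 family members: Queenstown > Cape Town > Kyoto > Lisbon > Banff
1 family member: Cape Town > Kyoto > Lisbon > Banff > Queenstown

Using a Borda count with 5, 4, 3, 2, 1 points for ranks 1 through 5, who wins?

Lisbon: 5·5 + 5·4 + 3·2 + 1·3 = 54
Kyoto: 5·3 + 5·5 + 3·3 + 1·4 = 53
Queenstown: 5·1 + 5·2 + 3·5 + 1·1 = 31
Banff: 5·2 + 5·1 + 3·1 + 1·2 = 20
Cape Town: 5·4 + 5·3 + 3·4 + 1·5 = 52
Lisbon has the highest Borda score (54).

Lisbon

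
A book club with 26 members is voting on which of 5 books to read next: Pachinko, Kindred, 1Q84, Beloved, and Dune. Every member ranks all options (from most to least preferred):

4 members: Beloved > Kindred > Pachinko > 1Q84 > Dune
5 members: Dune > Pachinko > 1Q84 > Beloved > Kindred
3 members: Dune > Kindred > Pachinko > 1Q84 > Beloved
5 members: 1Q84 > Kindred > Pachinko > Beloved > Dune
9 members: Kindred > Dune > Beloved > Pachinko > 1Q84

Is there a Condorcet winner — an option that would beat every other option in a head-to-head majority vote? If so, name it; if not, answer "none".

Kindred

Kindred vs Pachinko: 21–5 for Kindred.
Kindred vs 1Q84: 16–10 for Kindred.
Kindred vs Beloved: 17–9 for Kindred.
Kindred vs Dune: 18–8 for Kindred.
Kindred beats every other option head-to-head.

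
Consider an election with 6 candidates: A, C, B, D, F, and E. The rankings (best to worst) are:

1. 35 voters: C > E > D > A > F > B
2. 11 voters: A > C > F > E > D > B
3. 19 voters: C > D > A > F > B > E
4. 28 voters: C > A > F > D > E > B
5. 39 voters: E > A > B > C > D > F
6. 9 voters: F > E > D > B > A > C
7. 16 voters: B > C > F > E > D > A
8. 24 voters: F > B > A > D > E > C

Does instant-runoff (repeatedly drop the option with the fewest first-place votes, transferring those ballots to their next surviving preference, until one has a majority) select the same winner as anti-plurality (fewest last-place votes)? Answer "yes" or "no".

Instant-runoff — R1 A 11, C 82, B 16, D 0, F 33, E 39 (D out); R2 A 11, C 82, B 16, F 33, E 39 (A out); R3 C 93, B 16, F 33, E 39 (C winner). Winner: C.
Anti-plurality — last-place votes: A 16, C 33, B 74, D 0, F 39, E 19. Winner: D.
The two methods disagree.

no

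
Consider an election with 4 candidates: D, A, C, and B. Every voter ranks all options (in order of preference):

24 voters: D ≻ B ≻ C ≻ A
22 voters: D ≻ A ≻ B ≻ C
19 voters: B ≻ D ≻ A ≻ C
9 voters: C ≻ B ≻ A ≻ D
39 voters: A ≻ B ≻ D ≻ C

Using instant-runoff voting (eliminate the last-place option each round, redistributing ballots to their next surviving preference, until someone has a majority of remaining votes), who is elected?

D

Round 1: D 46, A 39, C 9, B 19. Eliminate C.
Round 2: D 46, A 39, B 28. Eliminate B.
Round 3: D 65, A 48. D has a majority.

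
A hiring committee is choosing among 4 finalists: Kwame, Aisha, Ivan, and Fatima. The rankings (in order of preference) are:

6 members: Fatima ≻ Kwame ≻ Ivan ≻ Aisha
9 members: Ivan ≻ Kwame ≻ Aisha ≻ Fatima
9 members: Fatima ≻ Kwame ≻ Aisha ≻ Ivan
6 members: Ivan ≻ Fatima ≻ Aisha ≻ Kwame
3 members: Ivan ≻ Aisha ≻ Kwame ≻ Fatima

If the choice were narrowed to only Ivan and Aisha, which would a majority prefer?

Ivan

Voters preferring Ivan to Aisha: 24; preferring Aisha to Ivan: 9.
Ivan wins the head-to-head.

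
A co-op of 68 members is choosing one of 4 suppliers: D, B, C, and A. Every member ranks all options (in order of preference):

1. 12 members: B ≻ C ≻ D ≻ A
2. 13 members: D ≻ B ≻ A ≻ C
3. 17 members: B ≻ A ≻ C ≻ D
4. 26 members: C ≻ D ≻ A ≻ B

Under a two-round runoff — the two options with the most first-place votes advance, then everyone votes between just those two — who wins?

Round 1 first-place votes: D 13, B 29, C 26, A 0.
B and C advance.
Runoff: B is preferred to C by 42 voters; C by 26.
B wins the runoff.

B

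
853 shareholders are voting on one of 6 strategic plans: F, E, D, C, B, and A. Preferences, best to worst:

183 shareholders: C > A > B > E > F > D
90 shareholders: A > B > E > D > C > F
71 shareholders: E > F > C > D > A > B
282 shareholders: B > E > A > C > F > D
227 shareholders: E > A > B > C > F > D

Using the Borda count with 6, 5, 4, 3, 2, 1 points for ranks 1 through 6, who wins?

E

F: 183·2 + 90·1 + 71·5 + 282·2 + 227·2 = 1829
E: 183·3 + 90·4 + 71·6 + 282·5 + 227·6 = 4107
D: 183·1 + 90·3 + 71·3 + 282·1 + 227·1 = 1175
C: 183·6 + 90·2 + 71·4 + 282·3 + 227·3 = 3089
B: 183·4 + 90·5 + 71·1 + 282·6 + 227·4 = 3853
A: 183·5 + 90·6 + 71·2 + 282·4 + 227·5 = 3860
E has the highest Borda score (4107).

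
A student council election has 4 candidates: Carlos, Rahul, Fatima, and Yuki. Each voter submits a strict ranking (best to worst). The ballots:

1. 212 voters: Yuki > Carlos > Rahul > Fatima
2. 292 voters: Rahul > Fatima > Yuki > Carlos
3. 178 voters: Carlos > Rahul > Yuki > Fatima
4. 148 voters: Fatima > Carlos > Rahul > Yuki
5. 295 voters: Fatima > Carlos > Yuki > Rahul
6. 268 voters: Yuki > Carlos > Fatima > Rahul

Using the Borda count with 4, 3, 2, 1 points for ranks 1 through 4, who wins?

Carlos

Carlos: 212·3 + 292·1 + 178·4 + 148·3 + 295·3 + 268·3 = 3773
Rahul: 212·2 + 292·4 + 178·3 + 148·2 + 295·1 + 268·1 = 2985
Fatima: 212·1 + 292·3 + 178·1 + 148·4 + 295·4 + 268·2 = 3574
Yuki: 212·4 + 292·2 + 178·2 + 148·1 + 295·2 + 268·4 = 3598
Carlos has the highest Borda score (3773).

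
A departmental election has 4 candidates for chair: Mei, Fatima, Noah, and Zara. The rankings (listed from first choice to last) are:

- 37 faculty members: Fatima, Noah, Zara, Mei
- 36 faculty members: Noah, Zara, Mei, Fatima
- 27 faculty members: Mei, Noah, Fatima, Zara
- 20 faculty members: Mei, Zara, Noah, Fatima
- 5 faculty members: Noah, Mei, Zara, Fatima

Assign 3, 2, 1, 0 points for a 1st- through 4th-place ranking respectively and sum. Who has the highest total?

Noah

Mei: 37·0 + 36·1 + 27·3 + 20·3 + 5·2 = 187
Fatima: 37·3 + 36·0 + 27·1 + 20·0 + 5·0 = 138
Noah: 37·2 + 36·3 + 27·2 + 20·1 + 5·3 = 271
Zara: 37·1 + 36·2 + 27·0 + 20·2 + 5·1 = 154
Noah has the highest Borda score (271).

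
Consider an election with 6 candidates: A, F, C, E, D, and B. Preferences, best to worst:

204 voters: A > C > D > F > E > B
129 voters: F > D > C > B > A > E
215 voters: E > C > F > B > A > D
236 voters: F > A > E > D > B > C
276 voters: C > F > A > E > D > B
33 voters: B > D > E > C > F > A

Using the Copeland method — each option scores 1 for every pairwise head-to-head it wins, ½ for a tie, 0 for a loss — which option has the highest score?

A: beats E, D, and B; loses to F and C → score 3.
F: beats A, E, D, and B; loses to C → score 4.
C: beats A, F, E, D, and B → score 5.
E: beats D and B; loses to A, F, and C → score 2.
D: beats B; loses to A, F, C, and E → score 1.
B: loses to A, F, C, E, and D → score 0.
C has the best pairwise record.

C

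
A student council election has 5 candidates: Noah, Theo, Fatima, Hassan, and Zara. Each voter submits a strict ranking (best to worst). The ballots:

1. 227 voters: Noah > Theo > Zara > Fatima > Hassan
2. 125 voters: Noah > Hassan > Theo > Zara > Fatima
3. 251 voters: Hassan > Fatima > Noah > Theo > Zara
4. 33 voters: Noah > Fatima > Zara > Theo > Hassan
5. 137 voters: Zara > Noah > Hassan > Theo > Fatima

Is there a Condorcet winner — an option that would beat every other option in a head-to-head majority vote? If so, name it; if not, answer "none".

Noah vs Theo: 773–0 for Noah.
Noah vs Fatima: 522–251 for Noah.
Noah vs Hassan: 522–251 for Noah.
Noah vs Zara: 636–137 for Noah.
Noah beats every other option head-to-head.

Noah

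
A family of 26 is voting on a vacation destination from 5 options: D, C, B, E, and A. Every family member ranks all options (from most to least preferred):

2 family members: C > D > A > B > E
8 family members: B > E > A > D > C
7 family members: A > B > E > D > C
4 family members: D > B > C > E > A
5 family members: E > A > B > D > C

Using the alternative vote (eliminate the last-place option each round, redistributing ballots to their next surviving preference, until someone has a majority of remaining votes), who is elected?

A

Round 1: D 4, C 2, B 8, E 5, A 7. Eliminate C.
Round 2: D 6, B 8, E 5, A 7. Eliminate E.
Round 3: D 6, B 8, A 12. Eliminate D.
Round 4: B 12, A 14. A has a majority.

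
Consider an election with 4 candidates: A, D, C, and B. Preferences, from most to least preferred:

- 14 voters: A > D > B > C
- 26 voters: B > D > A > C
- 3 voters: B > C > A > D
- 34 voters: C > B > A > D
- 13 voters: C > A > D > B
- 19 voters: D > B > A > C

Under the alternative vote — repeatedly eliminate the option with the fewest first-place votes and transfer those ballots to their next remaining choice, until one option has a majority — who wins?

D

Round 1: A 14, D 19, C 47, B 29. Eliminate A.
Round 2: D 33, C 47, B 29. Eliminate B.
Round 3: D 59, C 50. D has a majority.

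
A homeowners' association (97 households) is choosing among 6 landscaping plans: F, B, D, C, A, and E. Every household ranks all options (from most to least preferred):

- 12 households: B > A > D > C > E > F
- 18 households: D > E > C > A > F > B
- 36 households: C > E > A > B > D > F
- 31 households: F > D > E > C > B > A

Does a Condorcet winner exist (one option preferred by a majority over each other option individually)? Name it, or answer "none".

D vs F: 66–31 for D.
D vs B: 49–48 for D.
D vs C: 61–36 for D.
D vs A: 49–48 for D.
D vs E: 61–36 for D.
D beats every other option head-to-head.

D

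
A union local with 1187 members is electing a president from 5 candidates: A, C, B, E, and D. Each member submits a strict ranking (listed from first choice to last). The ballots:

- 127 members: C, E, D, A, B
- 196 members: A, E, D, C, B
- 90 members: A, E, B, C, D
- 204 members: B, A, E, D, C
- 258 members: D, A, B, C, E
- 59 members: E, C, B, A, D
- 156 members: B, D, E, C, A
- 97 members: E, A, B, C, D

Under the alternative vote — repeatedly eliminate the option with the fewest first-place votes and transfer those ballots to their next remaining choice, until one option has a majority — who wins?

Round 1: A 286, C 127, B 360, E 156, D 258. Eliminate C.
Round 2: A 286, B 360, E 283, D 258. Eliminate D.
Round 3: A 544, B 360, E 283. Eliminate E.
Round 4: A 768, B 419. A has a majority.

A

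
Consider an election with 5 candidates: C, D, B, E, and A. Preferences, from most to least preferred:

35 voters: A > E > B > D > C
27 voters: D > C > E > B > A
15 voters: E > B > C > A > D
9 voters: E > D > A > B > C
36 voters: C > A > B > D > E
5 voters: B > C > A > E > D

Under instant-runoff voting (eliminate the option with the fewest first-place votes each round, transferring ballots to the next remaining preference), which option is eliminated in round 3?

A

Round 1: C 36, D 27, B 5, E 24, A 35. Eliminate B.
Round 2: C 41, D 27, E 24, A 35. Eliminate E.
Round 3: C 56, D 36, A 35. Eliminate A.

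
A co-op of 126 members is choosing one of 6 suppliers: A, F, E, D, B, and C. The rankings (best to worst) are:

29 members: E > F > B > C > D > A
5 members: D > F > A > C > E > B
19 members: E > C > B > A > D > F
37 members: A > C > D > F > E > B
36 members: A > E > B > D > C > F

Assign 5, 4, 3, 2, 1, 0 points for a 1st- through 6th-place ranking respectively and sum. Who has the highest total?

E

A: 29·0 + 5·3 + 19·2 + 37·5 + 36·5 = 418
F: 29·4 + 5·4 + 19·0 + 37·2 + 36·0 = 210
E: 29·5 + 5·1 + 19·5 + 37·1 + 36·4 = 426
D: 29·1 + 5·5 + 19·1 + 37·3 + 36·2 = 256
B: 29·3 + 5·0 + 19·3 + 37·0 + 36·3 = 252
C: 29·2 + 5·2 + 19·4 + 37·4 + 36·1 = 328
E has the highest Borda score (426).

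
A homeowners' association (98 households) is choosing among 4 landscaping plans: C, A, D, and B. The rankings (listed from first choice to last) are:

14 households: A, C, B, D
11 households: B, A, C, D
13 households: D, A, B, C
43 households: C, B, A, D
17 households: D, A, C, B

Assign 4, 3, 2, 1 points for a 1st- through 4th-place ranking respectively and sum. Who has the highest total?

C

C: 14·3 + 11·2 + 13·1 + 43·4 + 17·2 = 283
A: 14·4 + 11·3 + 13·3 + 43·2 + 17·3 = 265
D: 14·1 + 11·1 + 13·4 + 43·1 + 17·4 = 188
B: 14·2 + 11·4 + 13·2 + 43·3 + 17·1 = 244
C has the highest Borda score (283).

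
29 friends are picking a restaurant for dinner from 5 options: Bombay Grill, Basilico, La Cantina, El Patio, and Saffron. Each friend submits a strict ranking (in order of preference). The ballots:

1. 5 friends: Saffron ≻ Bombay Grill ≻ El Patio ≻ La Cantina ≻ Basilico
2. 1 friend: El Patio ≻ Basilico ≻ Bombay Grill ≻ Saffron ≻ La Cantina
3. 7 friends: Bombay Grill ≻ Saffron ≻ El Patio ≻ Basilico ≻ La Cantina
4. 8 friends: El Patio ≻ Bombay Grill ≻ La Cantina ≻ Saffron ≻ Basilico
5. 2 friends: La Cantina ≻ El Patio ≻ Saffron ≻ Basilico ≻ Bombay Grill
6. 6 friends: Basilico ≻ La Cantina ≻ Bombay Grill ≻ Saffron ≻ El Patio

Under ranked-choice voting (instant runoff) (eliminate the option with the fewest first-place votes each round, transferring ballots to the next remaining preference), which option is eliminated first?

Round 1: Bombay Grill 7, Basilico 6, La Cantina 2, El Patio 9, Saffron 5. Eliminate La Cantina.

La Cantina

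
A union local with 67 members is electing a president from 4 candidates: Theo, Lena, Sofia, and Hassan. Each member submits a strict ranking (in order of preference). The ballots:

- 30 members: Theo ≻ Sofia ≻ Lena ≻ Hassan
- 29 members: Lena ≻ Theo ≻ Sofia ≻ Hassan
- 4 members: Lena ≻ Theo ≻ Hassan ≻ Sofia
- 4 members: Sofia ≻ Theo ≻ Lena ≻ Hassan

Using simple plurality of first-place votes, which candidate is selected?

Lena

First-place votes: Theo 30, Lena 33, Sofia 4, Hassan 0.
Lena has the most first-place votes.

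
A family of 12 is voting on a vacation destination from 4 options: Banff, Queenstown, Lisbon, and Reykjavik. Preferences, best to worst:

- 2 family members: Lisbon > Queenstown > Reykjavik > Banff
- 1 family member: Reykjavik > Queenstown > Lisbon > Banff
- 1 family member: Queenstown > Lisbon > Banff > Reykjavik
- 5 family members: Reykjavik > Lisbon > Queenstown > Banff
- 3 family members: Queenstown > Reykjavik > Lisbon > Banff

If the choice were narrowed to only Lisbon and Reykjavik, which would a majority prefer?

Voters preferring Lisbon to Reykjavik: 3; preferring Reykjavik to Lisbon: 9.
Reykjavik wins the head-to-head.

Reykjavik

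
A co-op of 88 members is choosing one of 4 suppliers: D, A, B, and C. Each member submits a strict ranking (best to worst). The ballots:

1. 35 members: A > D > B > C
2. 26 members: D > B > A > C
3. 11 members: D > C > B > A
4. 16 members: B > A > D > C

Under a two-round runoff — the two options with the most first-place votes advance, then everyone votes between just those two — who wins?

A

Round 1 first-place votes: D 37, A 35, B 16, C 0.
D and A advance.
Runoff: D is preferred to A by 37 voters; A by 51.
A wins the runoff.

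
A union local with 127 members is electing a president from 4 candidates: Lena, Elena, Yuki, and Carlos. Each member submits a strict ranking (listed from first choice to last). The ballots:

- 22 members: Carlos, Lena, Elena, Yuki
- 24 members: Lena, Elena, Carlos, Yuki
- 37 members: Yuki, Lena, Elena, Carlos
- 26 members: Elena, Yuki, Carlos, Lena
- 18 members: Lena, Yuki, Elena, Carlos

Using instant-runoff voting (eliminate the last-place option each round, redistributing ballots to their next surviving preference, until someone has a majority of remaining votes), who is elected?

Lena

Round 1: Lena 42, Elena 26, Yuki 37, Carlos 22. Eliminate Carlos.
Round 2: Lena 64, Elena 26, Yuki 37. Lena has a majority.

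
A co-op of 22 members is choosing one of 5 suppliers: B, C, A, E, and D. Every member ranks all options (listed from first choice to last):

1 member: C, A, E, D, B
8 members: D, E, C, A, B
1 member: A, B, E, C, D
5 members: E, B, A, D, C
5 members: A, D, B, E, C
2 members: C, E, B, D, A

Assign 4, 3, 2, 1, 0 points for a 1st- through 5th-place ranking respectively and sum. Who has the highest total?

B: 1·0 + 8·0 + 1·3 + 5·3 + 5·2 + 2·2 = 32
C: 1·4 + 8·2 + 1·1 + 5·0 + 5·0 + 2·4 = 29
A: 1·3 + 8·1 + 1·4 + 5·2 + 5·4 + 2·0 = 45
E: 1·2 + 8·3 + 1·2 + 5·4 + 5·1 + 2·3 = 59
D: 1·1 + 8·4 + 1·0 + 5·1 + 5·3 + 2·1 = 55
E has the highest Borda score (59).

E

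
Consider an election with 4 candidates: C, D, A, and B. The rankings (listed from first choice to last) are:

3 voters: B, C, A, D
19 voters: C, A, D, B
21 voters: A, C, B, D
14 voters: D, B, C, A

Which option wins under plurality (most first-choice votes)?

A

First-place votes: C 19, D 14, A 21, B 3.
A has the most first-place votes.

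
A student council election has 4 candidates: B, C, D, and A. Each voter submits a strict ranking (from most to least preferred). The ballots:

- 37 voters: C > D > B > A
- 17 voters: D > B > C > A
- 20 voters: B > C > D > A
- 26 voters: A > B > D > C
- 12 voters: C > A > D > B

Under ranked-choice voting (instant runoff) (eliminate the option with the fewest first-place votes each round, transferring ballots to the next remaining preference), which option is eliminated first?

D

Round 1: B 20, C 49, D 17, A 26. Eliminate D.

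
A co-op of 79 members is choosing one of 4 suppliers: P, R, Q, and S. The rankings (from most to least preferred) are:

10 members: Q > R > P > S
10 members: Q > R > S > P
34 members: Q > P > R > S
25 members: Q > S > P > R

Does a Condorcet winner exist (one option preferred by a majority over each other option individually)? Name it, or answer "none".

Q

Q vs P: 79–0 for Q.
Q vs R: 79–0 for Q.
Q vs S: 79–0 for Q.
Q beats every other option head-to-head.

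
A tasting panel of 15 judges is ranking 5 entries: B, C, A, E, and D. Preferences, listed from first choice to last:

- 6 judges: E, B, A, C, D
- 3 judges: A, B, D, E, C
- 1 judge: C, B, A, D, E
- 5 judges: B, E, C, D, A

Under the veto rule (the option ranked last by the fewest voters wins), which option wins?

Last-place votes: B 0, C 3, A 5, E 1, D 6.
B is ranked last by the fewest voters, so B wins.

B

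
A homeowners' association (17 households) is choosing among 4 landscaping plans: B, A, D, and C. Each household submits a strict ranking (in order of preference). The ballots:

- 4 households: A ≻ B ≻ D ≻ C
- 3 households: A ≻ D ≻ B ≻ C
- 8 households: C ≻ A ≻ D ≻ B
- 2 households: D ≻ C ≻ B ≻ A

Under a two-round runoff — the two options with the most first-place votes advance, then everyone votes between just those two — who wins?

Round 1 first-place votes: B 0, A 7, D 2, C 8.
C and A advance.
Runoff: C is preferred to A by 10 voters; A by 7.
C wins the runoff.

C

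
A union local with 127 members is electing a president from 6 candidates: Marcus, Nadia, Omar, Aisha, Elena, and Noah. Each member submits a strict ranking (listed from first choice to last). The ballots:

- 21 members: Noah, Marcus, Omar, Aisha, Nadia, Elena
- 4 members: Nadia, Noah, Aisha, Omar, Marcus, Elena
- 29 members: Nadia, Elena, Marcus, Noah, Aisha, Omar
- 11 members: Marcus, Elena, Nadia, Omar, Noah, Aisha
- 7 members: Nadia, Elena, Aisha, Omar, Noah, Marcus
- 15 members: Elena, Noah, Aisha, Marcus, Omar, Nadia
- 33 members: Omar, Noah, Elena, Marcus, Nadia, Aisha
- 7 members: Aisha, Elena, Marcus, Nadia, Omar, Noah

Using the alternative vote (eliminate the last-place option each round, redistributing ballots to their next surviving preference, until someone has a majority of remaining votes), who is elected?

Round 1: Marcus 11, Nadia 40, Omar 33, Aisha 7, Elena 15, Noah 21. Eliminate Aisha.
Round 2: Marcus 11, Nadia 40, Omar 33, Elena 22, Noah 21. Eliminate Marcus.
Round 3: Nadia 40, Omar 33, Elena 33, Noah 21. Eliminate Noah.
Round 4: Nadia 40, Omar 54, Elena 33. Eliminate Elena.
Round 5: Nadia 58, Omar 69. Omar has a majority.

Omar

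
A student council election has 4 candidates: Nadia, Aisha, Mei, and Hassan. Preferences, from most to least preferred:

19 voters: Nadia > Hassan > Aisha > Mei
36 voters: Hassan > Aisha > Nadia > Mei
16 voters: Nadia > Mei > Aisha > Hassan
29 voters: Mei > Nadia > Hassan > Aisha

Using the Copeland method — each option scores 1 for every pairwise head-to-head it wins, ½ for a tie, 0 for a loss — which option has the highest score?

Nadia: beats Aisha, Mei, and Hassan → score 3.
Aisha: beats Mei; loses to Nadia and Hassan → score 1.
Mei: loses to Nadia, Aisha, and Hassan → score 0.
Hassan: beats Aisha and Mei; loses to Nadia → score 2.
Nadia has the best pairwise record.

Nadia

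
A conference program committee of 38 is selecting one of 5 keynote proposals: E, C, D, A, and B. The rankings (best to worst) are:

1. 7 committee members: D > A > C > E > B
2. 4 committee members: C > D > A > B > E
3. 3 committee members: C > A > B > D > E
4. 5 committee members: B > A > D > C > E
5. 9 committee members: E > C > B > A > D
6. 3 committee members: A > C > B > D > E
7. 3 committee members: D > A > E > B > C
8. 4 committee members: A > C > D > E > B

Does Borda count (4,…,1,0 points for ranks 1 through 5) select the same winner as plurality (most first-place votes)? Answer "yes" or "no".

no

Borda — scores: E 53, C 95, D 76, A 99, B 57. Winner: A.
Plurality — first-place votes: E 9, C 7, D 10, A 7, B 5. Winner: D.
The two methods disagree.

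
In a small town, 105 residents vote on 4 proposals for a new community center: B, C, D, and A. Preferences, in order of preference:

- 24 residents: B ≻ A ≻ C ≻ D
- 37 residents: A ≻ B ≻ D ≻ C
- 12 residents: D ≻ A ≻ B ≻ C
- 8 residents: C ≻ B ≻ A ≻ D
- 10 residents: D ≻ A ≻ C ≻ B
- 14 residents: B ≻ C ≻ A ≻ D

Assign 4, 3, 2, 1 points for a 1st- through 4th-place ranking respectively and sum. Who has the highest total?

B: 24·4 + 37·3 + 12·2 + 8·3 + 10·1 + 14·4 = 321
C: 24·2 + 37·1 + 12·1 + 8·4 + 10·2 + 14·3 = 191
D: 24·1 + 37·2 + 12·4 + 8·1 + 10·4 + 14·1 = 208
A: 24·3 + 37·4 + 12·3 + 8·2 + 10·3 + 14·2 = 330
A has the highest Borda score (330).

A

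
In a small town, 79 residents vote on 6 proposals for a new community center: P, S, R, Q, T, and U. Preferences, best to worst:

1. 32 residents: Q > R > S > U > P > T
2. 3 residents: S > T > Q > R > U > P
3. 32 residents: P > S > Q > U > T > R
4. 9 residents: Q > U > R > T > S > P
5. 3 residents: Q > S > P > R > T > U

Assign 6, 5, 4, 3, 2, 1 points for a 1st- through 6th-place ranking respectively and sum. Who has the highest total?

P: 32·2 + 3·1 + 32·6 + 9·1 + 3·4 = 280
S: 32·4 + 3·6 + 32·5 + 9·2 + 3·5 = 339
R: 32·5 + 3·3 + 32·1 + 9·4 + 3·3 = 246
Q: 32·6 + 3·4 + 32·4 + 9·6 + 3·6 = 404
T: 32·1 + 3·5 + 32·2 + 9·3 + 3·2 = 144
U: 32·3 + 3·2 + 32·3 + 9·5 + 3·1 = 246
Q has the highest Borda score (404).

Q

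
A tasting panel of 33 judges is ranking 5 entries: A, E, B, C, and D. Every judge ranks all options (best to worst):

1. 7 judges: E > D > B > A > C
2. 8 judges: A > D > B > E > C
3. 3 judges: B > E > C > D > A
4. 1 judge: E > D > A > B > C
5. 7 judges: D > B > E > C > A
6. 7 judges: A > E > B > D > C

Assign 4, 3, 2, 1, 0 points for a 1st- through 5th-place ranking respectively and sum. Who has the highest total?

A: 7·1 + 8·4 + 3·0 + 1·2 + 7·0 + 7·4 = 69
E: 7·4 + 8·1 + 3·3 + 1·4 + 7·2 + 7·3 = 84
B: 7·2 + 8·2 + 3·4 + 1·1 + 7·3 + 7·2 = 78
C: 7·0 + 8·0 + 3·2 + 1·0 + 7·1 + 7·0 = 13
D: 7·3 + 8·3 + 3·1 + 1·3 + 7·4 + 7·1 = 86
D has the highest Borda score (86).

D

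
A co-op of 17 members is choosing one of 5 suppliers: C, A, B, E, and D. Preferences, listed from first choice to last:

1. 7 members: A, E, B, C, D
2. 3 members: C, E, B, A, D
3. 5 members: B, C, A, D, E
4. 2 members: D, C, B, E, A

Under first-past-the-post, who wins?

First-place votes: C 3, A 7, B 5, E 0, D 2.
A has the most first-place votes.

A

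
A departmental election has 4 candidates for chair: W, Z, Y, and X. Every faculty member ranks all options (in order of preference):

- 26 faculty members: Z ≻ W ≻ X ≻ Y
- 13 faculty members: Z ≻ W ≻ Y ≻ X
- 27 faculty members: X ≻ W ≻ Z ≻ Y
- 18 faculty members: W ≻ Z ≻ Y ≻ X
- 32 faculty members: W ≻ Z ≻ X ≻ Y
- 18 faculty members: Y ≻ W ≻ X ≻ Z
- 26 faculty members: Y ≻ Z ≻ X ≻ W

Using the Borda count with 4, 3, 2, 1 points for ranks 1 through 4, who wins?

W: 26·3 + 13·3 + 27·3 + 18·4 + 32·4 + 18·3 + 26·1 = 478
Z: 26·4 + 13·4 + 27·2 + 18·3 + 32·3 + 18·1 + 26·3 = 456
Y: 26·1 + 13·2 + 27·1 + 18·2 + 32·1 + 18·4 + 26·4 = 323
X: 26·2 + 13·1 + 27·4 + 18·1 + 32·2 + 18·2 + 26·2 = 343
W has the highest Borda score (478).

W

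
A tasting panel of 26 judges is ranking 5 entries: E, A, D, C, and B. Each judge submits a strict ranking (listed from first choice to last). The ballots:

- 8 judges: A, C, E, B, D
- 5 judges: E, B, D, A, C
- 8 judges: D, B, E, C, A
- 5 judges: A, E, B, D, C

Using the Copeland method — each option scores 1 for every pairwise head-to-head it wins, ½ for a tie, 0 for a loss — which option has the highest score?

E: beats D, C, and B; ties A → score 3.5.
A: beats C; ties E, D, and B → score 2.5.
D: beats C; ties A; loses to E and B → score 1.5.
C: loses to E, A, D, and B → score 0.
B: beats D and C; ties A; loses to E → score 2.5.
E has the best pairwise record.

E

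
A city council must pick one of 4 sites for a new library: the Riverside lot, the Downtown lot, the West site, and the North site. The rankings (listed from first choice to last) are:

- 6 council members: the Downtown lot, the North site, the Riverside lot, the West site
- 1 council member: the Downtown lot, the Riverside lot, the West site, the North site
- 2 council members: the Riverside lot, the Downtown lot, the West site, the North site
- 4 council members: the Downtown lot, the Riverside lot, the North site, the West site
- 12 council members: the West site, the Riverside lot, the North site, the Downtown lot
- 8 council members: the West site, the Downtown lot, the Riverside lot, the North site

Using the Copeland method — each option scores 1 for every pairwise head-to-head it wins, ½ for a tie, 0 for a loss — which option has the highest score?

the Riverside lot: beats the North site; loses to the Downtown lot and the West site → score 1.
the Downtown lot: beats the Riverside lot and the North site; loses to the West site → score 2.
the West site: beats the Riverside lot, the Downtown lot, and the North site → score 3.
the North site: loses to the Riverside lot, the Downtown lot, and the West site → score 0.
the West site has the best pairwise record.

the West site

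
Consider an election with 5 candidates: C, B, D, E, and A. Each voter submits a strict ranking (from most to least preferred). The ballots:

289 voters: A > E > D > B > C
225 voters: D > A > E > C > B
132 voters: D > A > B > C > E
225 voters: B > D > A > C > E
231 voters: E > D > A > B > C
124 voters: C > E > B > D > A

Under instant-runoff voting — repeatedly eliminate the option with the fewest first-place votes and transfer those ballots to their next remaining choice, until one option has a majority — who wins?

Round 1: C 124, B 225, D 357, E 231, A 289. Eliminate C.
Round 2: B 225, D 357, E 355, A 289. Eliminate B.
Round 3: D 582, E 355, A 289. Eliminate A.
Round 4: D 582, E 644. E has a majority.

E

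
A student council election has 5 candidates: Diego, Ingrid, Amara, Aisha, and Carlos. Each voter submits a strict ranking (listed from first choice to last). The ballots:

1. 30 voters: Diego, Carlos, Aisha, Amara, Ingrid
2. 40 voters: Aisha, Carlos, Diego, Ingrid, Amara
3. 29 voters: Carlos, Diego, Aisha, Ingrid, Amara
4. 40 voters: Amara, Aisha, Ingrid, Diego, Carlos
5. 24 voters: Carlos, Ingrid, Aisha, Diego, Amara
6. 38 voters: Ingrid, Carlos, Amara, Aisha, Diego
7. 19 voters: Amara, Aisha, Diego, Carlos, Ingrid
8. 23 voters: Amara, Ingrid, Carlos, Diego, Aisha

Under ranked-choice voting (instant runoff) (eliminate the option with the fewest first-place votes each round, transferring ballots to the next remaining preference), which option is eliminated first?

Diego

Round 1: Diego 30, Ingrid 38, Amara 82, Aisha 40, Carlos 53. Eliminate Diego.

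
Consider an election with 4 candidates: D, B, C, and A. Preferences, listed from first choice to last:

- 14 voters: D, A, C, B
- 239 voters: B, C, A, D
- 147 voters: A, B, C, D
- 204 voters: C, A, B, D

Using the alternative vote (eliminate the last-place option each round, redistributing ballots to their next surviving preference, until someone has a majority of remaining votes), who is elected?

Round 1: D 14, B 239, C 204, A 147. Eliminate D.
Round 2: B 239, C 204, A 161. Eliminate A.
Round 3: B 386, C 218. B has a majority.

B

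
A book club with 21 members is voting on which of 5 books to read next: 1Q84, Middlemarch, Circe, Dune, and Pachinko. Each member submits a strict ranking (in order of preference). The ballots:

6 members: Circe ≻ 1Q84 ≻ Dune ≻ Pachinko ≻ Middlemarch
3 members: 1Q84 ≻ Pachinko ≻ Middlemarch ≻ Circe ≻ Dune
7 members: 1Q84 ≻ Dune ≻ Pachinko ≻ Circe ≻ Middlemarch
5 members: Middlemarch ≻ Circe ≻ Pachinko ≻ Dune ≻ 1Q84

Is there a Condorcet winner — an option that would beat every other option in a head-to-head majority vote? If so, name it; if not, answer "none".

Circe vs 1Q84: 11–10 for Circe.
Circe vs Middlemarch: 13–8 for Circe.
Circe vs Dune: 14–7 for Circe.
Circe vs Pachinko: 11–10 for Circe.
Circe beats every other option head-to-head.

Circe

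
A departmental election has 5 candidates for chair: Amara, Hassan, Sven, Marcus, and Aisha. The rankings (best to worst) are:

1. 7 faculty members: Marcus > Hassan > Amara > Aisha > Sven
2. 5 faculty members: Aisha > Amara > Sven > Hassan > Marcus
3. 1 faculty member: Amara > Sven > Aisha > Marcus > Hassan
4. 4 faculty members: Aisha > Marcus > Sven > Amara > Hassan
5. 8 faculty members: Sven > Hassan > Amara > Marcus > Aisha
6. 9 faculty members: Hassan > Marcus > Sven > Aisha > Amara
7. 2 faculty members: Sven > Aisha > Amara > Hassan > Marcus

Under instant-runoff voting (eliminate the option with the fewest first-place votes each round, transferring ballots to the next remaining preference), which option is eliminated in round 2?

Marcus

Round 1: Amara 1, Hassan 9, Sven 10, Marcus 7, Aisha 9. Eliminate Amara.
Round 2: Hassan 9, Sven 11, Marcus 7, Aisha 9. Eliminate Marcus.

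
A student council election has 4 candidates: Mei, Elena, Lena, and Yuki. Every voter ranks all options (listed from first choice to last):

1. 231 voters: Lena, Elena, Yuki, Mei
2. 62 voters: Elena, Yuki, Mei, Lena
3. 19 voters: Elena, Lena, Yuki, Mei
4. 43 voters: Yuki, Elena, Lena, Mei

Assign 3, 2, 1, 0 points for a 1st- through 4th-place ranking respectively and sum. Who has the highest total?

Elena

Mei: 231·0 + 62·1 + 19·0 + 43·0 = 62
Elena: 231·2 + 62·3 + 19·3 + 43·2 = 791
Lena: 231·3 + 62·0 + 19·2 + 43·1 = 774
Yuki: 231·1 + 62·2 + 19·1 + 43·3 = 503
Elena has the highest Borda score (791).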